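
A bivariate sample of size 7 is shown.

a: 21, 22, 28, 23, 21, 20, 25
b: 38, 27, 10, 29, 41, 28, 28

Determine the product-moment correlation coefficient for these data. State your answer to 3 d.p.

n = 7, Σa = 160, Σb = 201, Σa² = 3704, Σb² = 6363, Σab = 4460
nΣab − ΣaΣb = 31220 − 32160 = -940
nΣa² − (Σa)² = 25928 − 25600 = 328; nΣb² − (Σb)² = 44541 − 40401 = 4140
r = -940 / √(328 × 4140) = -940 / 1165.2982 ≈ -0.807

-0.807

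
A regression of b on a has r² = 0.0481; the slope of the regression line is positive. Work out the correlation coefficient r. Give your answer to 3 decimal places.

|r| = √0.0481 = 0.219
The association is positive, so r = 0.219.

0.219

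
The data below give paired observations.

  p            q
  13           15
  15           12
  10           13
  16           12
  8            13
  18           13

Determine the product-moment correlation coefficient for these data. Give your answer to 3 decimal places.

n = 6, Σp = 80, Σq = 78, Σp² = 1138, Σq² = 1020, Σpq = 1035
nΣpq − ΣpΣq = 6210 − 6240 = -30
nΣp² − (Σp)² = 6828 − 6400 = 428; nΣq² − (Σq)² = 6120 − 6084 = 36
r = -30 / √(428 × 36) = -30 / 124.1290 ≈ -0.242

-0.242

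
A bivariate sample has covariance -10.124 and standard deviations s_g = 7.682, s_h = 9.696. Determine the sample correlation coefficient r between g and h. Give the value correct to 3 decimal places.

r = Cov(g,h) / (s_g · s_h) = -10.124 / (7.682 × 9.696)
  = -10.124 / 74.4847 ≈ -0.136

-0.136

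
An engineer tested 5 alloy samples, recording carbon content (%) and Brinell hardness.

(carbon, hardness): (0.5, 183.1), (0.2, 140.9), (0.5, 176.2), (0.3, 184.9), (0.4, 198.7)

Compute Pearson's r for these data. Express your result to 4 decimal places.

0.6144

n = 5, Σx = 1.9, Σy = 883.8, Σx² = 0.79, Σy² = 158094.56, Σxy = 342.78
nΣxy − ΣxΣy = 1713.9 − 1679.22 = 34.68
nΣx² − (Σx)² = 3.95 − 3.61 = 0.34; nΣy² − (Σy)² = 790472.8 − 781102.44 = 9370.36
r = 34.68 / √(0.34 × 9370.36) = 34.68 / 56.4440 ≈ 0.6144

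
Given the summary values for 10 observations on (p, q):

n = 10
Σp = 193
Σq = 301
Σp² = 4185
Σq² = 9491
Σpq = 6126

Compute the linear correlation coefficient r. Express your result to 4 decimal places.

r = (nΣpq − ΣpΣq) / √[(nΣp² − (Σp)²)(nΣq² − (Σq)²)]
Numerator: 10×6126 − 193×301 = 3167
Denominator: √[(41850 − 37249)(94910 − 90601)] = √[4601 × 4309] = 4452.6070
r = 3167 / 4452.6070 ≈ 0.7113

0.7113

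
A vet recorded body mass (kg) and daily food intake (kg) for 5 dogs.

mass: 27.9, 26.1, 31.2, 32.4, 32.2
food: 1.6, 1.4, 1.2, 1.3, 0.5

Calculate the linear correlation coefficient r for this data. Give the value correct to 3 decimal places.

-0.620

n = 5, Σx = 149.8, Σy = 6, Σx² = 4519.66, Σy² = 7.9, Σxy = 176.84
nΣxy − ΣxΣy = 884.2 − 898.8 = -14.6
nΣx² − (Σx)² = 22598.3 − 22440.04 = 158.26; nΣy² − (Σy)² = 39.5 − 36 = 3.5
r = -14.6 / √(158.26 × 3.5) = -14.6 / 23.5353 ≈ -0.620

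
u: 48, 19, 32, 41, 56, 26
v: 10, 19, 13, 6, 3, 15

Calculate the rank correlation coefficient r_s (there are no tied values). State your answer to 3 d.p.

Rank u: 5, 1, 3, 4, 6, 2
Rank v: 3, 6, 4, 2, 1, 5
d = rank(u) − rank(v): 2, -5, -1, 2, 5, -3; Σd² = 68
ρ = 1 − 6Σd² / [n(n²−1)] = 1 − 6×68 / (6×35) = 1 − 408/210 ≈ -0.943

-0.943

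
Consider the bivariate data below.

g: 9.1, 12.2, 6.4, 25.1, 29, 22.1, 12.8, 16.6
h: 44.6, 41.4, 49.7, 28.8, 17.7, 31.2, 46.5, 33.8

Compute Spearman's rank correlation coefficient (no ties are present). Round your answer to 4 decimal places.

Rank g: 2, 3, 1, 7, 8, 6, 4, 5
Rank h: 6, 5, 8, 2, 1, 3, 7, 4
d = rank(g) − rank(h): -4, -2, -7, 5, 7, 3, -3, 1; Σd² = 162
ρ = 1 − 6Σd² / [n(n²−1)] = 1 − 6×162 / (8×63) = 1 − 972/504 ≈ -0.9286

-0.9286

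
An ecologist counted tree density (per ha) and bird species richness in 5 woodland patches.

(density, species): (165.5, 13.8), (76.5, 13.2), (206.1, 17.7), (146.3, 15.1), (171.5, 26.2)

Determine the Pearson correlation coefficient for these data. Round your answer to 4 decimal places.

n = 5, Σx = 765.9, Σy = 86, Σx² = 126535.65, Σy² = 1592.42, Σxy = 13644.1
nΣxy − ΣxΣy = 68220.5 − 65867.4 = 2353.1
nΣx² − (Σx)² = 632678.25 − 586602.81 = 46075.44; nΣy² − (Σy)² = 7962.1 − 7396 = 566.1
r = 2353.1 / √(46075.44 × 566.1) = 2353.1 / 5107.1819 ≈ 0.4607

0.4607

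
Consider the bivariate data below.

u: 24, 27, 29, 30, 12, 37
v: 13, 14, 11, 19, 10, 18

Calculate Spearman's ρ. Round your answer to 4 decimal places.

Rank u: 2, 3, 4, 5, 1, 6
Rank v: 3, 4, 2, 6, 1, 5
d = rank(u) − rank(v): -1, -1, 2, -1, 0, 1; Σd² = 8
ρ = 1 − 6Σd² / [n(n²−1)] = 1 − 6×8 / (6×35) = 1 − 48/210 ≈ 0.7714

0.7714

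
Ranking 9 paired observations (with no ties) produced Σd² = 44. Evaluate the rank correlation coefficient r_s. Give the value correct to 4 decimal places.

ρ = 1 − 6Σd² / [n(n²−1)] = 1 − 6×44 / (9×80)
  = 1 − 264/720 = 1 − 0.36667 ≈ 0.6333

0.6333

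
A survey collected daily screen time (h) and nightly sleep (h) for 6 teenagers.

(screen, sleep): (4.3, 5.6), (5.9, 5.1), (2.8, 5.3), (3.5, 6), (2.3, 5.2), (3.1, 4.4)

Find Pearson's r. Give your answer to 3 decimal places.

n = 6, Σx = 21.9, Σy = 31.6, Σx² = 88.29, Σy² = 167.86, Σxy = 115.61
nΣxy − ΣxΣy = 693.66 − 692.04 = 1.62
nΣx² − (Σx)² = 529.74 − 479.61 = 50.13; nΣy² − (Σy)² = 1007.16 − 998.56 = 8.6
r = 1.62 / √(50.13 × 8.6) = 1.62 / 20.7634 ≈ 0.078

0.078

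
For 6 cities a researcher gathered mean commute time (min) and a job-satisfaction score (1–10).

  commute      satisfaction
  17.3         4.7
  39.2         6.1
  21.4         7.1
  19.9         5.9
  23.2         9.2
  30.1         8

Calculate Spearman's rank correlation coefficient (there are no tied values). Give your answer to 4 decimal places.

Rank commute: 1, 6, 3, 2, 4, 5
Rank satisfaction: 1, 3, 4, 2, 6, 5
d = rank(commute) − rank(satisfaction): 0, 3, -1, 0, -2, 0; Σd² = 14
ρ = 1 − 6Σd² / [n(n²−1)] = 1 − 6×14 / (6×35) = 1 − 84/210 ≈ 0.6000

0.6000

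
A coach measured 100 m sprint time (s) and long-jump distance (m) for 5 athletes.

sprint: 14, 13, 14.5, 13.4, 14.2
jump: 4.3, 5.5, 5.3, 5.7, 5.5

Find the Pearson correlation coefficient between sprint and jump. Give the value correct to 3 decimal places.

n = 5, Σx = 69.1, Σy = 26.3, Σx² = 956.45, Σy² = 139.57, Σxy = 363.03
nΣxy − ΣxΣy = 1815.15 − 1817.33 = -2.18
nΣx² − (Σx)² = 4782.25 − 4774.81 = 7.44; nΣy² − (Σy)² = 697.85 − 691.69 = 6.16
r = -2.18 / √(7.44 × 6.16) = -2.18 / 6.7698 ≈ -0.322

-0.322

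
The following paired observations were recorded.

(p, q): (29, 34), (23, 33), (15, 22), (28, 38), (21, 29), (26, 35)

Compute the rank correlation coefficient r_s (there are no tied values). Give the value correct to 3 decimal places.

0.829

Rank p: 6, 3, 1, 5, 2, 4
Rank q: 4, 3, 1, 6, 2, 5
d = rank(p) − rank(q): 2, 0, 0, -1, 0, -1; Σd² = 6
ρ = 1 − 6Σd² / [n(n²−1)] = 1 − 6×6 / (6×35) = 1 − 36/210 ≈ 0.829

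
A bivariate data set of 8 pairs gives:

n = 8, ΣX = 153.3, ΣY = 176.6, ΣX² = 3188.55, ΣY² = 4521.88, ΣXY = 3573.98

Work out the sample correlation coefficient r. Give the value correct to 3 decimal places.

r = (nΣXY − ΣXΣY) / √[(nΣX² − (ΣX)²)(nΣY² − (ΣY)²)]
Numerator: 8×3573.98 − 153.3×176.6 = 1519.06
Denominator: √[(25508.4 − 23500.89)(36175.04 − 31187.56)] = √[2007.51 × 4987.48] = 3164.2402
r = 1519.06 / 3164.2402 ≈ 0.480

0.480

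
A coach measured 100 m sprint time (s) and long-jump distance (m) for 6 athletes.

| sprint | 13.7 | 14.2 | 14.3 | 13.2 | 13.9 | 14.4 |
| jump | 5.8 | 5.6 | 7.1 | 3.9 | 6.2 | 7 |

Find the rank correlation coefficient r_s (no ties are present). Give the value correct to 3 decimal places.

0.771

Rank sprint: 2, 4, 5, 1, 3, 6
Rank jump: 3, 2, 6, 1, 4, 5
d = rank(sprint) − rank(jump): -1, 2, -1, 0, -1, 1; Σd² = 8
ρ = 1 − 6Σd² / [n(n²−1)] = 1 − 6×8 / (6×35) = 1 − 48/210 ≈ 0.771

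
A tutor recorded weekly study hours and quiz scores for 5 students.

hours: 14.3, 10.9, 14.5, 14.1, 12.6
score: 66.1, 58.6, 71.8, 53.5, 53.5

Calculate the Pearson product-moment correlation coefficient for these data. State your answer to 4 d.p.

0.4674

n = 5, Σx = 66.4, Σy = 303.5, Σx² = 891.12, Σy² = 18682.91, Σxy = 4053.52
nΣxy − ΣxΣy = 20267.6 − 20152.4 = 115.2
nΣx² − (Σx)² = 4455.6 − 4408.96 = 46.64; nΣy² − (Σy)² = 93414.55 − 92112.25 = 1302.3
r = 115.2 / √(46.64 × 1302.3) = 115.2 / 246.4534 ≈ 0.4674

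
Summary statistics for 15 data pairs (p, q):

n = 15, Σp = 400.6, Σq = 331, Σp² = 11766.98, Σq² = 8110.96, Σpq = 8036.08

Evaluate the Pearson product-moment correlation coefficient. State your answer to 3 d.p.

-0.866

r = (nΣpq − ΣpΣq) / √[(nΣp² − (Σp)²)(nΣq² − (Σq)²)]
Numerator: 15×8036.08 − 400.6×331 = -12057.4
Denominator: √[(176504.7 − 160480.36)(121664.4 − 109561)] = √[16024.34 × 12103.4] = 13926.5572
r = -12057.4 / 13926.5572 ≈ -0.866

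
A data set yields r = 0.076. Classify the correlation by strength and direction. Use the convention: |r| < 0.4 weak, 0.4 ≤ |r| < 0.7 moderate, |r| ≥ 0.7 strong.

weak positive

r = 0.076 > 0 so the relationship is positive.
|r| = 0.076, which falls in the weak range.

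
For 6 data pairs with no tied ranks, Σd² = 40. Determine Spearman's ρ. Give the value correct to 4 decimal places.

ρ = 1 − 6Σd² / [n(n²−1)] = 1 − 6×40 / (6×35)
  = 1 − 240/210 = 1 − 1.14286 ≈ -0.1429

-0.1429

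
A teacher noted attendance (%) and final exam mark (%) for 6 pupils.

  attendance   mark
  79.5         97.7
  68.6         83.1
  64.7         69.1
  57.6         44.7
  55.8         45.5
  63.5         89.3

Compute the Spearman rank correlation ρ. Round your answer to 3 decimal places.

Rank attendance: 6, 5, 4, 2, 1, 3
Rank mark: 6, 4, 3, 1, 2, 5
d = rank(attendance) − rank(mark): 0, 1, 1, 1, -1, -2; Σd² = 8
ρ = 1 − 6Σd² / [n(n²−1)] = 1 − 6×8 / (6×35) = 1 − 48/210 ≈ 0.771

0.771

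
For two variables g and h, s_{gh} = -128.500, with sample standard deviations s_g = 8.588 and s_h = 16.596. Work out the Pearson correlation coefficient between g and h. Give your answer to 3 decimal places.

r = Cov(g,h) / (s_g · s_h) = -128.500 / (8.588 × 16.596)
  = -128.500 / 142.5264 ≈ -0.902

-0.902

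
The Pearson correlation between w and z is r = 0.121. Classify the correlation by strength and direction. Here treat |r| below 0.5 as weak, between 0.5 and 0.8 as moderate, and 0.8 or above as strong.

r = 0.121 > 0 so the relationship is positive.
|r| = 0.121, which falls in the weak range.

weak positive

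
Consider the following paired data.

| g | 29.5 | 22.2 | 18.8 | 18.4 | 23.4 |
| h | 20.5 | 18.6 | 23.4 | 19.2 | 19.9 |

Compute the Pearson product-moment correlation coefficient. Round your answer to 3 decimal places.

-0.162

n = 5, Σg = 112.3, Σh = 101.6, Σg² = 2602.65, Σh² = 2078.42, Σgh = 2276.53
nΣgh − ΣgΣh = 11382.65 − 11409.68 = -27.03
nΣg² − (Σg)² = 13013.25 − 12611.29 = 401.96; nΣh² − (Σh)² = 10392.1 − 10322.56 = 69.54
r = -27.03 / √(401.96 × 69.54) = -27.03 / 167.1894 ≈ -0.162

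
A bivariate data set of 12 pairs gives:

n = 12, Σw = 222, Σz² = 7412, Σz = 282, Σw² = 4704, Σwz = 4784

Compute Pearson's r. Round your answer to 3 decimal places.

r = (nΣwz − ΣwΣz) / √[(nΣw² − (Σw)²)(nΣz² − (Σz)²)]
Numerator: 12×4784 − 222×282 = -5196
Denominator: √[(56448 − 49284)(88944 − 79524)] = √[7164 × 9420] = 8214.9181
r = -5196 / 8214.9181 ≈ -0.633

-0.633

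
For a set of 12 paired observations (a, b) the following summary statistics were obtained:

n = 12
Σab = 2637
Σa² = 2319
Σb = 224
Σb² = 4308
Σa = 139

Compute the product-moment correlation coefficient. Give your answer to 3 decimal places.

r = (nΣab − ΣaΣb) / √[(nΣa² − (Σa)²)(nΣb² − (Σb)²)]
Numerator: 12×2637 − 139×224 = 508
Denominator: √[(27828 − 19321)(51696 − 50176)] = √[8507 × 1520] = 3595.9199
r = 508 / 3595.9199 ≈ 0.141

0.141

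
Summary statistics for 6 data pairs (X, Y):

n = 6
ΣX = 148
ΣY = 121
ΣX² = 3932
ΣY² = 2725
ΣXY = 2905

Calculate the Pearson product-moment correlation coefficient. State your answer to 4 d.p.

-0.2814

r = (nΣXY − ΣXΣY) / √[(nΣX² − (ΣX)²)(nΣY² − (ΣY)²)]
Numerator: 6×2905 − 148×121 = -478
Denominator: √[(23592 − 21904)(16350 − 14641)] = √[1688 × 1709] = 1698.4675
r = -478 / 1698.4675 ≈ -0.2814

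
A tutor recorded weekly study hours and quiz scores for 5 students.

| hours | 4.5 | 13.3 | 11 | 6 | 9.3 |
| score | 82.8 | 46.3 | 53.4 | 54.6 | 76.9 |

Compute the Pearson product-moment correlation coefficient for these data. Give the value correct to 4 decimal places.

-0.6553

n = 5, Σx = 44.1, Σy = 314, Σx² = 440.63, Σy² = 20745.86, Σxy = 2618.56
nΣxy − ΣxΣy = 13092.8 − 13847.4 = -754.6
nΣx² − (Σx)² = 2203.15 − 1944.81 = 258.34; nΣy² − (Σy)² = 103729.3 − 98596 = 5133.3
r = -754.6 / √(258.34 × 5133.3) = -754.6 / 1151.5801 ≈ -0.6553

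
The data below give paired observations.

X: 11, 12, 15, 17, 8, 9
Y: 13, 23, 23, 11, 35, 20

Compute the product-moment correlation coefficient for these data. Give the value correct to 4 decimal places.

-0.5983

n = 6, ΣX = 72, ΣY = 125, ΣX² = 924, ΣY² = 2973, ΣXY = 1411
nΣXY − ΣXΣY = 8466 − 9000 = -534
nΣX² − (ΣX)² = 5544 − 5184 = 360; nΣY² − (ΣY)² = 17838 − 15625 = 2213
r = -534 / √(360 × 2213) = -534 / 892.5693 ≈ -0.5983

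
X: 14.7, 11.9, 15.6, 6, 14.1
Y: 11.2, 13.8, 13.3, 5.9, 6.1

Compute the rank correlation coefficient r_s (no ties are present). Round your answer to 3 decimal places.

0.400

Rank X: 4, 2, 5, 1, 3
Rank Y: 3, 5, 4, 1, 2
d = rank(X) − rank(Y): 1, -3, 1, 0, 1; Σd² = 12
ρ = 1 − 6Σd² / [n(n²−1)] = 1 − 6×12 / (5×24) = 1 − 72/120 ≈ 0.400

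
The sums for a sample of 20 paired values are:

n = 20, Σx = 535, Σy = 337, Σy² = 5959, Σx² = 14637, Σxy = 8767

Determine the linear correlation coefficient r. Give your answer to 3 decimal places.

r = (nΣxy − ΣxΣy) / √[(nΣx² − (Σx)²)(nΣy² − (Σy)²)]
Numerator: 20×8767 − 535×337 = -4955
Denominator: √[(292740 − 286225)(119180 − 113569)] = √[6515 × 5611] = 6046.1281
r = -4955 / 6046.1281 ≈ -0.820

-0.820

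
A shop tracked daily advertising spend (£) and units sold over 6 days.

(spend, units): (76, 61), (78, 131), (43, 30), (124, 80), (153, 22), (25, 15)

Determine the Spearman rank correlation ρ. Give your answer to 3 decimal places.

Rank spend: 3, 4, 2, 5, 6, 1
Rank units: 4, 6, 3, 5, 2, 1
d = rank(spend) − rank(units): -1, -2, -1, 0, 4, 0; Σd² = 22
ρ = 1 − 6Σd² / [n(n²−1)] = 1 − 6×22 / (6×35) = 1 − 132/210 ≈ 0.371

0.371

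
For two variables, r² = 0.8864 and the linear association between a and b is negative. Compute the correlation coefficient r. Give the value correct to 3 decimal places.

|r| = √0.8864 = 0.941
The association is negative, so r = −0.941.

-0.941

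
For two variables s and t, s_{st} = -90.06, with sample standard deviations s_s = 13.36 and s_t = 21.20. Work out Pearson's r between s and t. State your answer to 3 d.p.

-0.318

r = Cov(s,t) / (s_s · s_t) = -90.06 / (13.36 × 21.20)
  = -90.06 / 283.2320 ≈ -0.318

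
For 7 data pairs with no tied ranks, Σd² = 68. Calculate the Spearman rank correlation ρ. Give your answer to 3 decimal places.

-0.214

ρ = 1 − 6Σd² / [n(n²−1)] = 1 − 6×68 / (7×48)
  = 1 − 408/336 = 1 − 1.2143 ≈ -0.214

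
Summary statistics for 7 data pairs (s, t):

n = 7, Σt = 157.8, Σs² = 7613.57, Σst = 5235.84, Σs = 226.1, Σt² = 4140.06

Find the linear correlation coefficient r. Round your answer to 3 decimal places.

0.327

r = (nΣst − ΣsΣt) / √[(nΣs² − (Σs)²)(nΣt² − (Σt)²)]
Numerator: 7×5235.84 − 226.1×157.8 = 972.3
Denominator: √[(53294.99 − 51121.21)(28980.42 − 24900.84)] = √[2173.78 × 4079.58] = 2977.9371
r = 972.3 / 2977.9371 ≈ 0.327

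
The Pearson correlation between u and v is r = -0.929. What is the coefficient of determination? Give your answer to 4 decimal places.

r² = (-0.929)² = 0.8630

0.8630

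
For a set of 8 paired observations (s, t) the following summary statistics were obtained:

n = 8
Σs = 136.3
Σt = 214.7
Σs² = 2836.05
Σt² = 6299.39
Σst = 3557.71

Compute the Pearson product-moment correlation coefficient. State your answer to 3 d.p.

-0.191

r = (nΣst − ΣsΣt) / √[(nΣs² − (Σs)²)(nΣt² − (Σt)²)]
Numerator: 8×3557.71 − 136.3×214.7 = -801.93
Denominator: √[(22688.4 − 18577.69)(50395.12 − 46096.09)] = √[4110.71 × 4299.03] = 4203.8156
r = -801.93 / 4203.8156 ≈ -0.191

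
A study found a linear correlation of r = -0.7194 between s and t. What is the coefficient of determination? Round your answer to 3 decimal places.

r² = (-0.7194)² = 0.518

0.518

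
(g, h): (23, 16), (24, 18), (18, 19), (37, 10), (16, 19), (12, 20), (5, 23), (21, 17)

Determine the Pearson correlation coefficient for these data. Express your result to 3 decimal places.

-0.969

n = 8, Σg = 156, Σh = 142, Σg² = 3664, Σh² = 2620, Σgh = 2528
nΣgh − ΣgΣh = 20224 − 22152 = -1928
nΣg² − (Σg)² = 29312 − 24336 = 4976; nΣh² − (Σh)² = 20960 − 20164 = 796
r = -1928 / √(4976 × 796) = -1928 / 1990.2000 ≈ -0.969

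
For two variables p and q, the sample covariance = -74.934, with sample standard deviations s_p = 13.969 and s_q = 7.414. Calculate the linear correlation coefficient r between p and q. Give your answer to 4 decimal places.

r = Cov(p,q) / (s_p · s_q) = -74.934 / (13.969 × 7.414)
  = -74.934 / 103.5662 ≈ -0.7235

-0.7235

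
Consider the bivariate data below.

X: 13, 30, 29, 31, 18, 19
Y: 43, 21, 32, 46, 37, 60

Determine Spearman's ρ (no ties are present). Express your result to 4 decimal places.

-0.1429

Rank X: 1, 5, 4, 6, 2, 3
Rank Y: 4, 1, 2, 5, 3, 6
d = rank(X) − rank(Y): -3, 4, 2, 1, -1, -3; Σd² = 40
ρ = 1 − 6Σd² / [n(n²−1)] = 1 − 6×40 / (6×35) = 1 − 240/210 ≈ -0.1429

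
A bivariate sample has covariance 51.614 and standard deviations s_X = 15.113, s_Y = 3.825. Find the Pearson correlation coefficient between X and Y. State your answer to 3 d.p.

r = Cov(X,Y) / (s_X · s_Y) = 51.614 / (15.113 × 3.825)
  = 51.614 / 57.8072 ≈ 0.893

0.893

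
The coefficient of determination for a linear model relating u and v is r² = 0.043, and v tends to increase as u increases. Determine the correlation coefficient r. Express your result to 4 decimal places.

0.2074

|r| = √0.043 = 0.2074
The association is positive, so r = 0.2074.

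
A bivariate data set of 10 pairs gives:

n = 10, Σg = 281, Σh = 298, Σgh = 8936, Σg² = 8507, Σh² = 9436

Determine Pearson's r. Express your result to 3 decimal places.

0.965

r = (nΣgh − ΣgΣh) / √[(nΣg² − (Σg)²)(nΣh² − (Σh)²)]
Numerator: 10×8936 − 281×298 = 5622
Denominator: √[(85070 − 78961)(94360 − 88804)] = √[6109 × 5556] = 5825.9423
r = 5622 / 5825.9423 ≈ 0.965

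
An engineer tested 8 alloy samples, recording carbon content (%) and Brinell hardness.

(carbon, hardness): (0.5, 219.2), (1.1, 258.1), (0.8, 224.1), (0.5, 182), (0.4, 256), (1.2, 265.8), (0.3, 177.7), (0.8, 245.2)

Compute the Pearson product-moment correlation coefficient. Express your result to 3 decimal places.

0.698

n = 8, Σx = 5.6, Σy = 1828.1, Σx² = 4.68, Σy² = 425895.03, Σxy = 1334.62
nΣxy − ΣxΣy = 10676.96 − 10237.36 = 439.6
nΣx² − (Σx)² = 37.44 − 31.36 = 6.08; nΣy² − (Σy)² = 3407160.24 − 3341949.61 = 65210.63
r = 439.6 / √(6.08 × 65210.63) = 439.6 / 629.6671 ≈ 0.698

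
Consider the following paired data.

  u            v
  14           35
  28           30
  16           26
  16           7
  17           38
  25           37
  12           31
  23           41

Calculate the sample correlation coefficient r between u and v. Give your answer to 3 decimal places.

n = 8, Σu = 151, Σv = 245, Σu² = 3079, Σv² = 8305, Σuv = 4744
nΣuv − ΣuΣv = 37952 − 36995 = 957
nΣu² − (Σu)² = 24632 − 22801 = 1831; nΣv² − (Σv)² = 66440 − 60025 = 6415
r = 957 / √(1831 × 6415) = 957 / 3427.2241 ≈ 0.279

0.279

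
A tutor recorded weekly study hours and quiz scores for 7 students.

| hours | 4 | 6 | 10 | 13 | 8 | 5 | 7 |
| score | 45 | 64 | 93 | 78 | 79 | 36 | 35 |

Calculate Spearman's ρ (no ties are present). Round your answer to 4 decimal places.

Rank hours: 1, 3, 6, 7, 5, 2, 4
Rank score: 3, 4, 7, 5, 6, 2, 1
d = rank(hours) − rank(score): -2, -1, -1, 2, -1, 0, 3; Σd² = 20
ρ = 1 − 6Σd² / [n(n²−1)] = 1 − 6×20 / (7×48) = 1 − 120/336 ≈ 0.6429

0.6429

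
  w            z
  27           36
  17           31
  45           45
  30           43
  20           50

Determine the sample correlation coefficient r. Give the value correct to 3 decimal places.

n = 5, Σw = 139, Σz = 205, Σw² = 4343, Σz² = 8631, Σwz = 5814
nΣwz − ΣwΣz = 29070 − 28495 = 575
nΣw² − (Σw)² = 21715 − 19321 = 2394; nΣz² − (Σz)² = 43155 − 42025 = 1130
r = 575 / √(2394 × 1130) = 575 / 1644.7553 ≈ 0.350

0.350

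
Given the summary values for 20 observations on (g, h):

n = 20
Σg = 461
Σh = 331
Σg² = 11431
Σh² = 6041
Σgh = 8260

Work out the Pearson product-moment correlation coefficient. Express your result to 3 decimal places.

r = (nΣgh − ΣgΣh) / √[(nΣg² − (Σg)²)(nΣh² − (Σh)²)]
Numerator: 20×8260 − 461×331 = 12609
Denominator: √[(228620 − 212521)(120820 − 109561)] = √[16099 × 11259] = 13463.2329
r = 12609 / 13463.2329 ≈ 0.937

0.937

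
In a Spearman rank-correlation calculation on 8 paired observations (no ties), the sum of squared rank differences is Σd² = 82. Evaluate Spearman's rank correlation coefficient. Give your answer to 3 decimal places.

ρ = 1 − 6Σd² / [n(n²−1)] = 1 − 6×82 / (8×63)
  = 1 − 492/504 = 1 − 0.9762 ≈ 0.024

0.024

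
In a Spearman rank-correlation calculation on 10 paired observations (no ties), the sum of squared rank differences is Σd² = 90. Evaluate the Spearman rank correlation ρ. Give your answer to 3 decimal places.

ρ = 1 − 6Σd² / [n(n²−1)] = 1 − 6×90 / (10×99)
  = 1 − 540/990 = 1 − 0.5455 ≈ 0.455

0.455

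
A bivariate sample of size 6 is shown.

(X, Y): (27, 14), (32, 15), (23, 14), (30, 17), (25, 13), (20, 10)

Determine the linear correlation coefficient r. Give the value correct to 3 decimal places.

n = 6, ΣX = 157, ΣY = 83, ΣX² = 4207, ΣY² = 1175, ΣXY = 2215
nΣXY − ΣXΣY = 13290 − 13031 = 259
nΣX² − (ΣX)² = 25242 − 24649 = 593; nΣY² − (ΣY)² = 7050 − 6889 = 161
r = 259 / √(593 × 161) = 259 / 308.9871 ≈ 0.838

0.838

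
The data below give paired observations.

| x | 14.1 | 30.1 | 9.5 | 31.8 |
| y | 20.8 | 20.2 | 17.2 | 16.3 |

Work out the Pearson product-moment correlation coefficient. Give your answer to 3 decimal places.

-0.126

n = 4, Σx = 85.5, Σy = 74.5, Σx² = 2206.31, Σy² = 1402.21, Σxy = 1583.04
nΣxy − ΣxΣy = 6332.16 − 6369.75 = -37.59
nΣx² − (Σx)² = 8825.24 − 7310.25 = 1514.99; nΣy² − (Σy)² = 5608.84 − 5550.25 = 58.59
r = -37.59 / √(1514.99 × 58.59) = -37.59 / 297.9316 ≈ -0.126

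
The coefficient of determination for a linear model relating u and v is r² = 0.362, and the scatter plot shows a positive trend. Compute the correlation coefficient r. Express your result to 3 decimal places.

0.602

|r| = √0.362 = 0.602
The association is positive, so r = 0.602.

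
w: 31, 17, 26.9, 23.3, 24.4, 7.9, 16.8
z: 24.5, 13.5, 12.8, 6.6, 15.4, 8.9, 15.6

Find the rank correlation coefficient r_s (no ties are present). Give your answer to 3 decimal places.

0.357

Rank w: 7, 3, 6, 4, 5, 1, 2
Rank z: 7, 4, 3, 1, 5, 2, 6
d = rank(w) − rank(z): 0, -1, 3, 3, 0, -1, -4; Σd² = 36
ρ = 1 − 6Σd² / [n(n²−1)] = 1 − 6×36 / (7×48) = 1 − 216/336 ≈ 0.357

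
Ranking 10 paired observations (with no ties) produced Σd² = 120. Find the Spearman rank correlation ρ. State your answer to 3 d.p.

0.273

ρ = 1 − 6Σd² / [n(n²−1)] = 1 − 6×120 / (10×99)
  = 1 − 720/990 = 1 − 0.7273 ≈ 0.273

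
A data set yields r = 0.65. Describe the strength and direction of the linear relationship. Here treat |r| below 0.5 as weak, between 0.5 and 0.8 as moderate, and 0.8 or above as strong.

moderate positive

r = 0.65 > 0 so the relationship is positive.
|r| = 0.65, which falls in the moderate range.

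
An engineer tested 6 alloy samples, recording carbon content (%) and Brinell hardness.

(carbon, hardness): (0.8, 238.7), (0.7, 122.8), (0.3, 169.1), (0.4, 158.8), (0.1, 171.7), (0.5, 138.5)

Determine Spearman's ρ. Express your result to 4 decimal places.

-0.1429

Rank carbon: 6, 5, 2, 3, 1, 4
Rank hardness: 6, 1, 4, 3, 5, 2
d = rank(carbon) − rank(hardness): 0, 4, -2, 0, -4, 2; Σd² = 40
ρ = 1 − 6Σd² / [n(n²−1)] = 1 − 6×40 / (6×35) = 1 − 240/210 ≈ -0.1429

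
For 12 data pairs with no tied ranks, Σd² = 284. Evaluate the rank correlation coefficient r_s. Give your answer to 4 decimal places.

0.0070

ρ = 1 − 6Σd² / [n(n²−1)] = 1 − 6×284 / (12×143)
  = 1 − 1704/1716 = 1 − 0.99301 ≈ 0.0070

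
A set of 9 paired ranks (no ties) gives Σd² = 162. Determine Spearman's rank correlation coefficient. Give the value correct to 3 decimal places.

ρ = 1 − 6Σd² / [n(n²−1)] = 1 − 6×162 / (9×80)
  = 1 − 972/720 = 1 − 1.3500 ≈ -0.350

-0.350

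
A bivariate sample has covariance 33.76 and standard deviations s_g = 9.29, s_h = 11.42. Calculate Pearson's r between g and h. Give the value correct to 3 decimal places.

r = Cov(g,h) / (s_g · s_h) = 33.76 / (9.29 × 11.42)
  = 33.76 / 106.0918 ≈ 0.318

0.318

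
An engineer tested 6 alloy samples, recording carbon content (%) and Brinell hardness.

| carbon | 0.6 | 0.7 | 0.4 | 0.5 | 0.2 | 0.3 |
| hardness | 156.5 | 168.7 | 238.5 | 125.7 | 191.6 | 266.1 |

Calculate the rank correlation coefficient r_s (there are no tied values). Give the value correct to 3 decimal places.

Rank carbon: 5, 6, 3, 4, 1, 2
Rank hardness: 2, 3, 5, 1, 4, 6
d = rank(carbon) − rank(hardness): 3, 3, -2, 3, -3, -4; Σd² = 56
ρ = 1 − 6Σd² / [n(n²−1)] = 1 − 6×56 / (6×35) = 1 − 336/210 ≈ -0.600

-0.600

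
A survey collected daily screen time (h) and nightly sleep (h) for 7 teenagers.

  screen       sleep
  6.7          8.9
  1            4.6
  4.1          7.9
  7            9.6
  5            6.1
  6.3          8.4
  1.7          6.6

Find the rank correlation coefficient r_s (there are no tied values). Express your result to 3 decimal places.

0.893

Rank screen: 6, 1, 3, 7, 4, 5, 2
Rank sleep: 6, 1, 4, 7, 2, 5, 3
d = rank(screen) − rank(sleep): 0, 0, -1, 0, 2, 0, -1; Σd² = 6
ρ = 1 − 6Σd² / [n(n²−1)] = 1 − 6×6 / (7×48) = 1 − 36/336 ≈ 0.893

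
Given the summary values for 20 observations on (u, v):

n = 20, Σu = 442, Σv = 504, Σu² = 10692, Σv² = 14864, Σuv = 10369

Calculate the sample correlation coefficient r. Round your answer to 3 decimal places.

-0.544

r = (nΣuv − ΣuΣv) / √[(nΣu² − (Σu)²)(nΣv² − (Σv)²)]
Numerator: 20×10369 − 442×504 = -15388
Denominator: √[(213840 − 195364)(297280 − 254016)] = √[18476 × 43264] = 28272.7017
r = -15388 / 28272.7017 ≈ -0.544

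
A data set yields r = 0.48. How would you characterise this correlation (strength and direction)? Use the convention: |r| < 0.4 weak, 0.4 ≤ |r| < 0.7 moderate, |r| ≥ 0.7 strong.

moderate positive

r = 0.48 > 0 so the relationship is positive.
|r| = 0.48, which falls in the moderate range.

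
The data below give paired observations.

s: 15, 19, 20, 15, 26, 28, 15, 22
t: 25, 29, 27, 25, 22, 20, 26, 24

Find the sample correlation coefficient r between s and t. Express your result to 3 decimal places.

-0.690

n = 8, Σs = 160, Σt = 198, Σs² = 3380, Σt² = 4956, Σst = 3891
nΣst − ΣsΣt = 31128 − 31680 = -552
nΣs² − (Σs)² = 27040 − 25600 = 1440; nΣt² − (Σt)² = 39648 − 39204 = 444
r = -552 / √(1440 × 444) = -552 / 799.5999 ≈ -0.690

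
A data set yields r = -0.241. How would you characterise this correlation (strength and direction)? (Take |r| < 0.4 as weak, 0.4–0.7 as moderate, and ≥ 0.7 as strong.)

r = -0.241 < 0 so the relationship is negative.
|r| = 0.241, which falls in the weak range.

weak negative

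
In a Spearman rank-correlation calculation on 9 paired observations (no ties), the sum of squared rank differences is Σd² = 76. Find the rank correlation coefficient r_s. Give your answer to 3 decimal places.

0.367

ρ = 1 − 6Σd² / [n(n²−1)] = 1 − 6×76 / (9×80)
  = 1 − 456/720 = 1 − 0.6333 ≈ 0.367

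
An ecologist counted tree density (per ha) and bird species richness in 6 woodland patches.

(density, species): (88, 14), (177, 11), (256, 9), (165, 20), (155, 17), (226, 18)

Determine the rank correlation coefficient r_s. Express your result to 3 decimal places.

Rank density: 1, 4, 6, 3, 2, 5
Rank species: 3, 2, 1, 6, 4, 5
d = rank(density) − rank(species): -2, 2, 5, -3, -2, 0; Σd² = 46
ρ = 1 − 6Σd² / [n(n²−1)] = 1 − 6×46 / (6×35) = 1 − 276/210 ≈ -0.314

-0.314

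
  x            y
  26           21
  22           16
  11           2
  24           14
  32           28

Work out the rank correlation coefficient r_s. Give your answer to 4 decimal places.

Rank x: 4, 2, 1, 3, 5
Rank y: 4, 3, 1, 2, 5
d = rank(x) − rank(y): 0, -1, 0, 1, 0; Σd² = 2
ρ = 1 − 6Σd² / [n(n²−1)] = 1 − 6×2 / (5×24) = 1 − 12/120 ≈ 0.9000

0.9000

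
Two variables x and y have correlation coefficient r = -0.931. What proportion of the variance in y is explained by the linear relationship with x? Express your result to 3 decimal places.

0.867

r² = (-0.931)² = 0.867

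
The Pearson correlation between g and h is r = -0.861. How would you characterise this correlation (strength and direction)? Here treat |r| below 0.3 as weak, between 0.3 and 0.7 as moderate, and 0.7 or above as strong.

strong negative

r = -0.861 < 0 so the relationship is negative.
|r| = 0.861, which falls in the strong range.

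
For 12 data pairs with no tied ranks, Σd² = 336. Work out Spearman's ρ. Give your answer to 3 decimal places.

-0.175

ρ = 1 − 6Σd² / [n(n²−1)] = 1 − 6×336 / (12×143)
  = 1 − 2016/1716 = 1 − 1.1748 ≈ -0.175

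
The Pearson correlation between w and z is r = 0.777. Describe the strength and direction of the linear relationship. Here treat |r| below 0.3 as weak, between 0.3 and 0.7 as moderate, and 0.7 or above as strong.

r = 0.777 > 0 so the relationship is positive.
|r| = 0.777, which falls in the strong range.

strong positive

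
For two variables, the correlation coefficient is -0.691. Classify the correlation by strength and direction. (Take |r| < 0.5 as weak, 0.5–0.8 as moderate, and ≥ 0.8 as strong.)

moderate negative

r = -0.691 < 0 so the relationship is negative.
|r| = 0.691, which falls in the moderate range.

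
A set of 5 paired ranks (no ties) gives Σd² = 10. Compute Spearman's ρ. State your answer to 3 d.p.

0.500

ρ = 1 − 6Σd² / [n(n²−1)] = 1 − 6×10 / (5×24)
  = 1 − 60/120 = 1 − 0.5000 ≈ 0.500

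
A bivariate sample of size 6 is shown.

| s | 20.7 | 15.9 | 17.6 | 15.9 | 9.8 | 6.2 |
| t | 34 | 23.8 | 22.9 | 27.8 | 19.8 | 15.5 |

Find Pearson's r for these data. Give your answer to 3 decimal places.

n = 6, Σs = 86.1, Σt = 143.8, Σs² = 1378.35, Σt² = 3651.98, Σst = 2217.42
nΣst − ΣsΣt = 13304.52 − 12381.18 = 923.34
nΣs² − (Σs)² = 8270.1 − 7413.21 = 856.89; nΣt² − (Σt)² = 21911.88 − 20678.44 = 1233.44
r = 923.34 / √(856.89 × 1233.44) = 923.34 / 1028.0673 ≈ 0.898

0.898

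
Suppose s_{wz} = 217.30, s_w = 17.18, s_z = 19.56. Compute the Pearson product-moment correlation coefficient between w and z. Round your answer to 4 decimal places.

r = Cov(w,z) / (s_w · s_z) = 217.30 / (17.18 × 19.56)
  = 217.30 / 336.0408 ≈ 0.6466

0.6466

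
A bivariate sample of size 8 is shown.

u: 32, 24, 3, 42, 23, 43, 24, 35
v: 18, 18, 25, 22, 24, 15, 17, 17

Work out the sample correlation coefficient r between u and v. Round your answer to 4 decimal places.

-0.6037

n = 8, Σu = 226, Σv = 156, Σu² = 7552, Σv² = 3136, Σuv = 4207
nΣuv − ΣuΣv = 33656 − 35256 = -1600
nΣu² − (Σu)² = 60416 − 51076 = 9340; nΣv² − (Σv)² = 25088 − 24336 = 752
r = -1600 / √(9340 × 752) = -1600 / 2650.2226 ≈ -0.6037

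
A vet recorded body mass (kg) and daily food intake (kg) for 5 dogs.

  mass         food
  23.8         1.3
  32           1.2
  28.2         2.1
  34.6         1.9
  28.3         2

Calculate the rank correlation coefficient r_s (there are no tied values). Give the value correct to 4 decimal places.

-0.2000

Rank mass: 1, 4, 2, 5, 3
Rank food: 2, 1, 5, 3, 4
d = rank(mass) − rank(food): -1, 3, -3, 2, -1; Σd² = 24
ρ = 1 − 6Σd² / [n(n²−1)] = 1 − 6×24 / (5×24) = 1 − 144/120 ≈ -0.2000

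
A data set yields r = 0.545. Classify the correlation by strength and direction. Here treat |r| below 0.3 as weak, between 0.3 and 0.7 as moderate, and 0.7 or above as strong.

moderate positive

r = 0.545 > 0 so the relationship is positive.
|r| = 0.545, which falls in the moderate range.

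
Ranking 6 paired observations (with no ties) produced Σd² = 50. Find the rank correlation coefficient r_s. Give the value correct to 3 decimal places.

-0.429

ρ = 1 − 6Σd² / [n(n²−1)] = 1 − 6×50 / (6×35)
  = 1 − 300/210 = 1 − 1.4286 ≈ -0.429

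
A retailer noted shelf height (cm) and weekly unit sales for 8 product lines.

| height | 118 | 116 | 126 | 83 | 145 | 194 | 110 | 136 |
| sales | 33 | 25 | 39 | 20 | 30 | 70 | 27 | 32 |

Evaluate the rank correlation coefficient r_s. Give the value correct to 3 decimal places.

0.762

Rank height: 4, 3, 5, 1, 7, 8, 2, 6
Rank sales: 6, 2, 7, 1, 4, 8, 3, 5
d = rank(height) − rank(sales): -2, 1, -2, 0, 3, 0, -1, 1; Σd² = 20
ρ = 1 − 6Σd² / [n(n²−1)] = 1 − 6×20 / (8×63) = 1 − 120/504 ≈ 0.762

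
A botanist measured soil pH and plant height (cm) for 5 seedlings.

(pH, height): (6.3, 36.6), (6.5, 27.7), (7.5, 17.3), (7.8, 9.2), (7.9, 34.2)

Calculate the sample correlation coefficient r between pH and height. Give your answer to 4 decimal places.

-0.5105

n = 5, Σx = 36, Σy = 125, Σx² = 261.44, Σy² = 3660.42, Σxy = 882.32
nΣxy − ΣxΣy = 4411.6 − 4500 = -88.4
nΣx² − (Σx)² = 1307.2 − 1296 = 11.2; nΣy² − (Σy)² = 18302.1 − 15625 = 2677.1
r = -88.4 / √(11.2 × 2677.1) = -88.4 / 173.1575 ≈ -0.5105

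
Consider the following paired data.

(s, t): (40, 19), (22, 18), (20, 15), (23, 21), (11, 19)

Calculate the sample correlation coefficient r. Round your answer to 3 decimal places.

n = 5, Σs = 116, Σt = 92, Σs² = 3134, Σt² = 1712, Σst = 2148
nΣst − ΣsΣt = 10740 − 10672 = 68
nΣs² − (Σs)² = 15670 − 13456 = 2214; nΣt² − (Σt)² = 8560 − 8464 = 96
r = 68 / √(2214 × 96) = 68 / 461.0249 ≈ 0.147

0.147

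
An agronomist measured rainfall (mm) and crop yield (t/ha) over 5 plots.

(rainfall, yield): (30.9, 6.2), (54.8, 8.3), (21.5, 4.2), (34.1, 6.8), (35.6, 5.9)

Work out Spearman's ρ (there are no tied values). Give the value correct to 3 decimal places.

0.700

Rank rainfall: 2, 5, 1, 3, 4
Rank yield: 3, 5, 1, 4, 2
d = rank(rainfall) − rank(yield): -1, 0, 0, -1, 2; Σd² = 6
ρ = 1 − 6Σd² / [n(n²−1)] = 1 − 6×6 / (5×24) = 1 − 36/120 ≈ 0.700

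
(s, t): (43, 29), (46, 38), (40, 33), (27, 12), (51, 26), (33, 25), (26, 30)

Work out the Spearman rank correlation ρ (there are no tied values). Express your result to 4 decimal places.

Rank s: 5, 6, 4, 2, 7, 3, 1
Rank t: 4, 7, 6, 1, 3, 2, 5
d = rank(s) − rank(t): 1, -1, -2, 1, 4, 1, -4; Σd² = 40
ρ = 1 − 6Σd² / [n(n²−1)] = 1 − 6×40 / (7×48) = 1 − 240/336 ≈ 0.2857

0.2857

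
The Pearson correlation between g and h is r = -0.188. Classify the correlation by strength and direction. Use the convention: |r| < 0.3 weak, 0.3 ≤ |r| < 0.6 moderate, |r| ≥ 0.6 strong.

r = -0.188 < 0 so the relationship is negative.
|r| = 0.188, which falls in the weak range.

weak negative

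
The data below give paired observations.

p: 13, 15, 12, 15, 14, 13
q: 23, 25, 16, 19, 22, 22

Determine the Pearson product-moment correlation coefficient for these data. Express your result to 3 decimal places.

n = 6, Σp = 82, Σq = 127, Σp² = 1128, Σq² = 2739, Σpq = 1745
nΣpq − ΣpΣq = 10470 − 10414 = 56
nΣp² − (Σp)² = 6768 − 6724 = 44; nΣq² − (Σq)² = 16434 − 16129 = 305
r = 56 / √(44 × 305) = 56 / 115.8447 ≈ 0.483

0.483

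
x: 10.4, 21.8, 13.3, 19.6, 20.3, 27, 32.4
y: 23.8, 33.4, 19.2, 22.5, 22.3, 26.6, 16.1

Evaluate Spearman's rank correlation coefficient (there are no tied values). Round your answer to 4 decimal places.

Rank x: 1, 5, 2, 3, 4, 6, 7
Rank y: 5, 7, 2, 4, 3, 6, 1
d = rank(x) − rank(y): -4, -2, 0, -1, 1, 0, 6; Σd² = 58
ρ = 1 − 6Σd² / [n(n²−1)] = 1 − 6×58 / (7×48) = 1 − 348/336 ≈ -0.0357

-0.0357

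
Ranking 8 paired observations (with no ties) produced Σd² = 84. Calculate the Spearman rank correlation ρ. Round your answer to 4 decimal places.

0.0000

ρ = 1 − 6Σd² / [n(n²−1)] = 1 − 6×84 / (8×63)
  = 1 − 504/504 = 1 − 1.00000 ≈ 0.0000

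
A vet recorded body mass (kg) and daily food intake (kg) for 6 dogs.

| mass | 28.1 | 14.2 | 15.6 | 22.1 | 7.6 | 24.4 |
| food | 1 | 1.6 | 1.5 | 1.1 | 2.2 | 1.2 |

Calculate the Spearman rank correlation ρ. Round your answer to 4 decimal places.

Rank mass: 6, 2, 3, 4, 1, 5
Rank food: 1, 5, 4, 2, 6, 3
d = rank(mass) − rank(food): 5, -3, -1, 2, -5, 2; Σd² = 68
ρ = 1 − 6Σd² / [n(n²−1)] = 1 − 6×68 / (6×35) = 1 − 408/210 ≈ -0.9429

-0.9429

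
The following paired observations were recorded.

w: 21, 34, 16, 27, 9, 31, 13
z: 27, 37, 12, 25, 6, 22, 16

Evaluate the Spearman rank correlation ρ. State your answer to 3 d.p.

0.821

Rank w: 4, 7, 3, 5, 1, 6, 2
Rank z: 6, 7, 2, 5, 1, 4, 3
d = rank(w) − rank(z): -2, 0, 1, 0, 0, 2, -1; Σd² = 10
ρ = 1 − 6Σd² / [n(n²−1)] = 1 − 6×10 / (7×48) = 1 − 60/336 ≈ 0.821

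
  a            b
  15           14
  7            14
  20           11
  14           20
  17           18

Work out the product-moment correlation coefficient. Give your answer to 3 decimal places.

-0.148

n = 5, Σa = 73, Σb = 77, Σa² = 1159, Σb² = 1237, Σab = 1114
nΣab − ΣaΣb = 5570 − 5621 = -51
nΣa² − (Σa)² = 5795 − 5329 = 466; nΣb² − (Σb)² = 6185 − 5929 = 256
r = -51 / √(466 × 256) = -51 / 345.3925 ≈ -0.148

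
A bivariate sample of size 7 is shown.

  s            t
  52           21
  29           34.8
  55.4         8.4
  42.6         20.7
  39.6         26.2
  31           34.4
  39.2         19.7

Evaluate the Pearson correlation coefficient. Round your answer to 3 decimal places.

n = 7, Σs = 288.8, Σt = 165.2, Σs² = 12494.72, Σt² = 4408.98, Σst = 6324.54
nΣst − ΣsΣt = 44271.78 − 47709.76 = -3437.98
nΣs² − (Σs)² = 87463.04 − 83405.44 = 4057.6; nΣt² − (Σt)² = 30862.86 − 27291.04 = 3571.82
r = -3437.98 / √(4057.6 × 3571.82) = -3437.98 / 3806.9695 ≈ -0.903

-0.903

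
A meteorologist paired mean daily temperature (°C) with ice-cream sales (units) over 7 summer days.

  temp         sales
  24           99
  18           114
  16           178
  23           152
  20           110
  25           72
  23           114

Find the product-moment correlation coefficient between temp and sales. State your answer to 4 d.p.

-0.6622

n = 7, Σx = 149, Σy = 839, Σx² = 3239, Σy² = 107865, Σxy = 17394
nΣxy − ΣxΣy = 121758 − 125011 = -3253
nΣx² − (Σx)² = 22673 − 22201 = 472; nΣy² − (Σy)² = 755055 − 703921 = 51134
r = -3253 / √(472 × 51134) = -3253 / 4912.7638 ≈ -0.6622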